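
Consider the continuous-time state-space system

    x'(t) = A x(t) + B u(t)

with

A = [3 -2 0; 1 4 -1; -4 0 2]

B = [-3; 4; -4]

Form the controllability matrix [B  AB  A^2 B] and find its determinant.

AB = [[-17], [17], [4]]
A^2B = [[-85], [47], [76]]
Controllability matrix C = [B  AB  A^2B] = [[-3, -17, -85], [4, 17, 47], [-4, 4, 76]]
Expanding along the first row, det(C) = (-3)·(17·76 - 47·4) - (-17)·(4·76 - 47·(-4)) + (-85)·(4·4 - 17·(-4)) = (-3)·1104 - (-17)·492 + (-85)·84 = -2088
Since det(C) ≠ 0, rank(C) = 3 and the system is completely controllable.

-2088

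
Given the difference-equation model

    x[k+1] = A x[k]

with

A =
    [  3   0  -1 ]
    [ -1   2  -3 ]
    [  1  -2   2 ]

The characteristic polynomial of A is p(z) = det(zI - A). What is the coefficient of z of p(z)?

Expand det(zI - A) for the 3×3 matrix.
p(z) = z^3 - 7z^2 + 11z + 6.
(Check: constant term = det(-A) = (-1)^3 det A = 6; coefficient of z^2 = -tr A = -7.)
The coefficient of z is 11.

11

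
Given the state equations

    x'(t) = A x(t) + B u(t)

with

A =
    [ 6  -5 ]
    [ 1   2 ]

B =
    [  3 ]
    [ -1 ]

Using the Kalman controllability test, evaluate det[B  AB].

AB = [[23], [1]]
Controllability matrix C = [B  AB] = [[3, 23], [-1, 1]]
det(C) = 3·1 - 23·(-1) = 3 - (-23) = 26
Since det(C) ≠ 0, rank(C) = 2 and the system is completely controllable.

26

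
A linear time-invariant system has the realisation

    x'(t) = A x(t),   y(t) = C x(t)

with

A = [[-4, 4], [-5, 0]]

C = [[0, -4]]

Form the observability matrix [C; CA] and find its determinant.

80

CA = [[20, 0]]
Observability matrix O = [C; CA] = [[0, -4], [20, 0]]
det(O) = 0·0 - (-4)·20 = 0 - (-80) = 80
Since det(O) ≠ 0, rank(O) = 2 and the system is completely observable.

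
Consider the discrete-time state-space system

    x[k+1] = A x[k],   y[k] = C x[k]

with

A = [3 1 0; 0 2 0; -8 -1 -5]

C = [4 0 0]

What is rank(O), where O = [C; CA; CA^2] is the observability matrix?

2

CA = [[12, 4, 0]]
CA^2 = [[36, 20, 0]]
Observability matrix O = [C; CA; CA^2] = [[4, 0, 0], [12, 4, 0], [36, 20, 0]]
Column 3 of O is identically zero, so rank(O) ≤ 2.
The 2×2 minor from rows 1, 2, columns 1, 2 is 4·4 - 0·12 = 16 - 0 = 16 ≠ 0, so rank(O) = 2.
rank(O) = 2 < n = 3, so the pair (A, C) is not completely observable.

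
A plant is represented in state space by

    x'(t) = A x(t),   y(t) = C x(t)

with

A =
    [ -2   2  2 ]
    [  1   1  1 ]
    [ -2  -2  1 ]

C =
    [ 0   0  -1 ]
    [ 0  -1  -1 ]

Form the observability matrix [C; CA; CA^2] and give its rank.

CA = [[2, 2, -1], [1, 1, -2]]
CA^2 = [[0, 8, 5], [3, 7, 1]]
Observability matrix O = [C; CA; CA^2] = [[0, 0, -1], [0, -1, -1], [2, 2, -1], [1, 1, -2], [0, 8, 5], [3, 7, 1]]
Take the 3×3 submatrix of O formed by rows 1, 2, 3: [[0, 0, -1], [0, -1, -1], [2, 2, -1]]. Its determinant is 0·((-1)·(-1) - (-1)·2) - 0·(0·(-1) - (-1)·2) + (-1)·(0·2 - (-1)·2) = 0·3 - 0·2 + (-1)·2 = -2 ≠ 0.
So rank(O) ≥ 3; since O has 3 columns, rank(O) = 3.
rank(O) = 3 = n, so the pair (A, C) is completely observable.

3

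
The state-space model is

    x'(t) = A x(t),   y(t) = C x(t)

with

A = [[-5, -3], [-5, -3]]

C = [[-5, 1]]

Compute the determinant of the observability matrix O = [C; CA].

CA = [[20, 12]]
Observability matrix O = [C; CA] = [[-5, 1], [20, 12]]
det(O) = (-5)·12 - 1·20 = -60 - 20 = -80
Since det(O) ≠ 0, rank(O) = 2 and the system is completely observable.

-80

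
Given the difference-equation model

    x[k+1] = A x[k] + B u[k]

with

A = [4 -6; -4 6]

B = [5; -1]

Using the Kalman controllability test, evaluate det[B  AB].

-104

AB = [[26], [-26]]
Controllability matrix C = [B  AB] = [[5, 26], [-1, -26]]
det(C) = 5·(-26) - 26·(-1) = -130 - (-26) = -104
Since det(C) ≠ 0, rank(C) = 2 and the system is completely controllable.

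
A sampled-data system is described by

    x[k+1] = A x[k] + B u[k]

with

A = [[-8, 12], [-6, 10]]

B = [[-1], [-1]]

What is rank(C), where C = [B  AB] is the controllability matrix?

1

AB = [[-4], [-4]]
Controllability matrix C = [B  AB] = [[-1, -4], [-1, -4]]
Every column of C is a scalar multiple of column 1 = [-1, -1] (multipliers 1, 4), so the columns span a one-dimensional space.
C ≠ 0, hence rank(C) = 1.
rank(C) = 1 < n = 2, so the pair (A, B) is not completely controllable.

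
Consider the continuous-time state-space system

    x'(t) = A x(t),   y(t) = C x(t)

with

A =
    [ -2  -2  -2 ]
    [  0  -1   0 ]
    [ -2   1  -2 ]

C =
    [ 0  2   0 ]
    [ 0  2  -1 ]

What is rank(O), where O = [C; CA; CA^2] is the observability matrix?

3

CA = [[0, -2, 0], [2, -3, 2]]
CA^2 = [[0, 2, 0], [-8, 1, -8]]
Observability matrix O = [C; CA; CA^2] = [[0, 2, 0], [0, 2, -1], [0, -2, 0], [2, -3, 2], [0, 2, 0], [-8, 1, -8]]
Take the 3×3 submatrix of O formed by rows 1, 2, 4: [[0, 2, 0], [0, 2, -1], [2, -3, 2]]. Its determinant is 0·(2·2 - (-1)·(-3)) - 2·(0·2 - (-1)·2) + 0·(0·(-3) - 2·2) = 0·1 - 2·2 + 0·(-4) = -4 ≠ 0.
So rank(O) ≥ 3; since O has 3 columns, rank(O) = 3.
rank(O) = 3 = n, so the pair (A, C) is completely observable.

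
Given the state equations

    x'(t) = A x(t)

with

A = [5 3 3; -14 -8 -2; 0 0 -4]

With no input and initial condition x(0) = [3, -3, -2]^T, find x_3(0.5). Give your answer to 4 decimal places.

det(sI - A) = s^3 - (tr A)s^2 + (M11 + M22 + M33)s - det A, where Mii is the 2×2 principal minor of A obtained by deleting row i and column i.
tr A = 5 + (-8) + (-4) = -7; M11 = (-8)·(-4) - (-2)·0 = 32 - 0 = 32; M22 = 5·(-4) - 3·0 = -20 - 0 = -20; M33 = 5·(-8) - 3·(-14) = -40 - (-42) = 2; sum of minors = 14.
det A = 5·((-8)·(-4) - (-2)·0) - 3·((-14)·(-4) - (-2)·0) + 3·((-14)·0 - (-8)·0) = 5·32 - 3·56 + 3·0 = -8.
So p(s) = det(sI - A) = s^3 + 7s^2 + 14s + 8.
Rational-root test: any integer root divides 8. Testing small divisors, s = -1 works: p(-1) = -1 + 7 + (-14) + 8 = 0, so (s + 1) is a factor.
Dividing, p(s) = (s + 1)(s^2 + 6s + 8).
Factor s^2 + 6s + 8: two numbers with sum -6 and product 8 are -2 and -4, so s^2 + 6s + 8 = (s + 2)(s + 4).
Hence p(s) = (s + 1) (s + 2) (s + 4), with roots -4, -2, -1.
The eigenvalues -4, -2, -1 are distinct and real, so A is diagonalisable and x(t) = e^{At} x(0) = V diag(e^{λ_i t}) V^{-1} x(0), where the columns of V are the eigenvectors.
λ = -4: A - (-4)I = [[9, 3, 3], [-14, -4, -2], [0, 0, 0]]. v must be orthogonal to every row; (row 1) × (row 2) = [6, -24, 6], so take v_1 = [1, -4, 1]^T.
λ = -2: A - (-2)I = [[7, 3, 3], [-14, -6, -2], [0, 0, -2]]. v must be orthogonal to every row; (row 1) × (row 2) = [12, -28, 0], so take v_2 = [-3, 7, 0]^T.
λ = -1: A - (-1)I = [[6, 3, 3], [-14, -7, -2], [0, 0, -3]]. v must be orthogonal to every row; (row 1) × (row 2) = [15, -30, 0], so take v_3 = [1, -2, 0]^T.
V = [v_1 v_2 v_3] = [[1, -3, 1], [-4, 7, -2], [1, 0, 0]] has det V = -1, so V^{-1} = adj(V)/det V = [[0, 0, 1], [2, 1, 2], [7, 3, 5]].
Modal coordinates z(0) = V^{-1} x(0): 0·3 + 0·(-3) + 1·(-2) = -2; 2·3 + 1·(-3) + 2·(-2) = -1; 7·3 + 3·(-3) + 5·(-2) = 2; so z(0) = [-2, -1, 2]^T.
x_3(t) = Σ_i (v_i)_3 · z_i(0) · e^{λ_i t} (row 3 of V times the modal terms).
x_3(0.5) = 1·(-2)·e^{-4·0.5} + 0·(-1)·e^{-2·0.5} + 0·2·e^{-1·0.5} = (-2)·0.135335 + 0·0.367879 + 0·0.606531 = -0.2707.

-0.2707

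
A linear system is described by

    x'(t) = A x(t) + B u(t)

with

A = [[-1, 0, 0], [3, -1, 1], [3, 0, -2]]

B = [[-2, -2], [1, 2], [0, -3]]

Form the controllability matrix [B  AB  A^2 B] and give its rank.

AB = [[2, 2], [-7, -11], [-6, 0]]
A^2B = [[-2, -2], [7, 17], [18, 6]]
Controllability matrix C = [B  AB  A^2B] = [[-2, -2, 2, 2, -2, -2], [1, 2, -7, -11, 7, 17], [0, -3, -6, 0, 18, 6]]
Take the 3×3 submatrix of C formed by columns 1, 2, 3: [[-2, -2, 2], [1, 2, -7], [0, -3, -6]]. Its determinant is (-2)·(2·(-6) - (-7)·(-3)) - (-2)·(1·(-6) - (-7)·0) + 2·(1·(-3) - 2·0) = (-2)·(-33) - (-2)·(-6) + 2·(-3) = 48 ≠ 0.
So rank(C) ≥ 3; since C has 3 rows, rank(C) = 3.
rank(C) = 3 = n, so the pair (A, B) is completely controllable.

3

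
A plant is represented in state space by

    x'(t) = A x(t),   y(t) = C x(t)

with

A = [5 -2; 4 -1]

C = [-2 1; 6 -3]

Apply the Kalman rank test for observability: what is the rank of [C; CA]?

CA = [[-6, 3], [18, -9]]
Observability matrix O = [C; CA] = [[-2, 1], [6, -3], [-6, 3], [18, -9]]
Every row of O is a scalar multiple of row 1 = [-2, 1] (multipliers 1, -3, 3, -9), so the rows span a one-dimensional space.
O ≠ 0, hence rank(O) = 1.
rank(O) = 1 < n = 2, so the pair (A, C) is not completely observable.

1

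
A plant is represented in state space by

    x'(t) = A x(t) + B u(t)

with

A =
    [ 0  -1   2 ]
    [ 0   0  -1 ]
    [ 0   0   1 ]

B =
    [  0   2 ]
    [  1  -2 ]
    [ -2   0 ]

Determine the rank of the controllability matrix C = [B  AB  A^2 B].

3

AB = [[-5, 2], [2, 0], [-2, 0]]
A^2B = [[-6, 0], [2, 0], [-2, 0]]
Controllability matrix C = [B  AB  A^2B] = [[0, 2, -5, 2, -6, 0], [1, -2, 2, 0, 2, 0], [-2, 0, -2, 0, -2, 0]]
Take the 3×3 submatrix of C formed by columns 1, 2, 3: [[0, 2, -5], [1, -2, 2], [-2, 0, -2]]. Its determinant is 0·((-2)·(-2) - 2·0) - 2·(1·(-2) - 2·(-2)) + (-5)·(1·0 - (-2)·(-2)) = 0·4 - 2·2 + (-5)·(-4) = 16 ≠ 0.
So rank(C) ≥ 3; since C has 3 rows, rank(C) = 3.
rank(C) = 3 = n, so the pair (A, B) is completely controllable.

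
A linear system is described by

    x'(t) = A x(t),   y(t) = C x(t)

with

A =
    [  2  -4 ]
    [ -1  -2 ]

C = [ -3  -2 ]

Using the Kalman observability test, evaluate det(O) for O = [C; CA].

-56

CA = [[-4, 16]]
Observability matrix O = [C; CA] = [[-3, -2], [-4, 16]]
det(O) = (-3)·16 - (-2)·(-4) = -48 - 8 = -56
Since det(O) ≠ 0, rank(O) = 2 and the system is completely observable.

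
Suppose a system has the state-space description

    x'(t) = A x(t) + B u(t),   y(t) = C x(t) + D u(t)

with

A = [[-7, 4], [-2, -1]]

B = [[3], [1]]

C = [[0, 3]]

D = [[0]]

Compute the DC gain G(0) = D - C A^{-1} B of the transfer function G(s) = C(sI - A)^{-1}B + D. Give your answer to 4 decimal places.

0.2000

G(0) = C(-A)^{-1}B + D = -C A^{-1} B + D.
det A = 15, so A^{-1} = (1/15)·adj(A) = [[-1/15, -4/15], [2/15, -7/15]]
A^{-1} B = [-7/15, -1/15]^T
C A^{-1} B = -1/5
G(0) = D - C A^{-1} B = 0 - (-1/5) = 1/5 ≈ 0.2000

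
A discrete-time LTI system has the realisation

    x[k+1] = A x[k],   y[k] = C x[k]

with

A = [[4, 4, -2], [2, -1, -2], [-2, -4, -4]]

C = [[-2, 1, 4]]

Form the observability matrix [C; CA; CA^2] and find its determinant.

-232

CA = [[-14, -25, -14]]
CA^2 = [[-78, 25, 134]]
Observability matrix O = [C; CA; CA^2] = [[-2, 1, 4], [-14, -25, -14], [-78, 25, 134]]
Expanding along the first row, det(O) = (-2)·((-25)·134 - (-14)·25) - 1·((-14)·134 - (-14)·(-78)) + 4·((-14)·25 - (-25)·(-78)) = (-2)·(-3000) - 1·(-2968) + 4·(-2300) = -232
Since det(O) ≠ 0, rank(O) = 3 and the system is completely observable.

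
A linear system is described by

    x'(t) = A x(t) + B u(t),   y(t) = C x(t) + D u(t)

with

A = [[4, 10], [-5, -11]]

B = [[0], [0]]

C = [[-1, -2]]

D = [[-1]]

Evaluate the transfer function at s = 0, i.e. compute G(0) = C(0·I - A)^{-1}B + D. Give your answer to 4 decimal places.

G(0) = C(-A)^{-1}B + D = -C A^{-1} B + D.
det A = 6, so A^{-1} = (1/6)·adj(A) = [[-11/6, -5/3], [5/6, 2/3]]
A^{-1} B = [0, 0]^T
C A^{-1} B = 0
G(0) = D - C A^{-1} B = -1 - (0) = -1

-1.0000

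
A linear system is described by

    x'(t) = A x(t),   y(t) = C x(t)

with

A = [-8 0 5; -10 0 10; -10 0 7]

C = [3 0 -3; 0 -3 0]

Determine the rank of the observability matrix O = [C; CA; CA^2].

CA = [[6, 0, -6], [30, 0, -30]]
CA^2 = [[12, 0, -12], [60, 0, -60]]
Observability matrix O = [C; CA; CA^2] = [[3, 0, -3], [0, -3, 0], [6, 0, -6], [30, 0, -30], [12, 0, -12], [60, 0, -60]]
The columns c1, c2, c3 of O are linearly dependent: c1 + c3 = 0 (check each entry), so rank(O) ≤ 2.
The 2×2 minor from rows 1, 2, columns 1, 2 is 3·(-3) - 0·0 = -9 - 0 = -9 ≠ 0, so rank(O) = 2.
rank(O) = 2 < n = 3, so the pair (A, C) is not completely observable.

2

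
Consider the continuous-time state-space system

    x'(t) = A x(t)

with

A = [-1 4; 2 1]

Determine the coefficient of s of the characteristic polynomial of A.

For a 2×2 matrix, det(sI - A) = s^2 - (tr A)s + det A.
tr A = 0, det A = -9.
So p(s) = s^2 - 9.
The coefficient of s is 0.

0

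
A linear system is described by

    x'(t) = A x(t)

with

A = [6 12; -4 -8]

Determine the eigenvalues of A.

det(sI - A) = s^2 - (tr A)s + det A, with tr A = 6 + (-8) = -2 and det A = 6·(-8) - 12·(-4) = -48 - (-48) = 0.
So p(s) = det(sI - A) = s^2 + 2s.
Factor s^2 + 2s: two numbers with sum -2 and product 0 are 0 and -2, so s^2 + 2s = s(s + 2).
Hence p(s) = s (s + 2), with roots -2, 0.
At least one eigenvalue has non-negative real part, so the system is not asymptotically stable.

-2, 0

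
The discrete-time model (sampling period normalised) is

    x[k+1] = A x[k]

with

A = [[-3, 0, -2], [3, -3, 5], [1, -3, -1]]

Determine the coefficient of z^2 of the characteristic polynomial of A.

Expand det(zI - A) for the 3×3 matrix.
p(z) = z^3 + 7z^2 + 32z + 42.
(Check: constant term = det(-A) = (-1)^3 det A = 42; coefficient of z^2 = -tr A = 7.)
The coefficient of z^2 is 7.

7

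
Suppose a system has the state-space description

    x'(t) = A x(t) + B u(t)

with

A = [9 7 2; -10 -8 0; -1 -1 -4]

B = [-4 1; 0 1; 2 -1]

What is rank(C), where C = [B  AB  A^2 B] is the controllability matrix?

2

AB = [[-32, 14], [40, -18], [-4, 2]]
A^2B = [[-16, 4], [0, 4], [8, -4]]
Controllability matrix C = [B  AB  A^2B] = [[-4, 1, -32, 14, -16, 4], [0, 1, 40, -18, 0, 4], [2, -1, -4, 2, 8, -4]]
The rows r1, r2, r3 of C are linearly dependent: r1 + r2 + 2·r3 = 0 (check each entry), so rank(C) ≤ 2.
The 2×2 minor from rows 1, 2, columns 1, 2 is (-4)·1 - 1·0 = -4 - 0 = -4 ≠ 0, so rank(C) = 2.
rank(C) = 2 < n = 3, so the pair (A, B) is not completely controllable.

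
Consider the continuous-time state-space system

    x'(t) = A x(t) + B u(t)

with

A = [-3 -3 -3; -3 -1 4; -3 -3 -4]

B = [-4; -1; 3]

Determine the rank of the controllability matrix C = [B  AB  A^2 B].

3

AB = [[6], [25], [3]]
A^2B = [[-102], [-31], [-105]]
Controllability matrix C = [B  AB  A^2B] = [[-4, 6, -102], [-1, 25, -31], [3, 3, -105]]
det(C) = (-4)·(25·(-105) - (-31)·3) - 6·((-1)·(-105) - (-31)·3) + (-102)·((-1)·3 - 25·3) = (-4)·(-2532) - 6·198 + (-102)·(-78) = 16896 ≠ 0, so rank(C) = 3.
rank(C) = 3 = n, so the pair (A, B) is completely controllable.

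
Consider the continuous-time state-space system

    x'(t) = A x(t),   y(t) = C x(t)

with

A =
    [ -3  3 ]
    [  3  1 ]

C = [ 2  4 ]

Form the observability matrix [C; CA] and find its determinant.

CA = [[6, 10]]
Observability matrix O = [C; CA] = [[2, 4], [6, 10]]
det(O) = 2·10 - 4·6 = 20 - 24 = -4
Since det(O) ≠ 0, rank(O) = 2 and the system is completely observable.

-4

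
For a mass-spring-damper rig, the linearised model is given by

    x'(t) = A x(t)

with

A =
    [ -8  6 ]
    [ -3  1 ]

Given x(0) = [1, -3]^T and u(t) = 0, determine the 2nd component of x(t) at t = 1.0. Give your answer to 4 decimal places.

det(sI - A) = s^2 - (tr A)s + det A, with tr A = (-8) + 1 = -7 and det A = (-8)·1 - 6·(-3) = -8 - (-18) = 10.
So p(s) = det(sI - A) = s^2 + 7s + 10.
Factor s^2 + 7s + 10: two numbers with sum -7 and product 10 are -2 and -5, so s^2 + 7s + 10 = (s + 2)(s + 5).
Hence p(s) = (s + 2) (s + 5), with roots -5, -2.
The eigenvalues -5, -2 are distinct and real, so A is diagonalisable and x(t) = e^{At} x(0) = V diag(e^{λ_i t}) V^{-1} x(0), where the columns of V are the eigenvectors.
λ = -5: A - (-5)I = [[-3, 6], [-3, 6]]. Row 1 gives (-3)·v1 + 6·v2 = 0, so take v_1 = [-2, -1]^T.
λ = -2: A - (-2)I = [[-6, 6], [-3, 3]]. Row 1 gives (-6)·v1 + 6·v2 = 0, so take v_2 = [1, 1]^T.
V = [v_1 v_2] = [[-2, 1], [-1, 1]] has det V = -1, so V^{-1} = adj(V)/det V = [[-1, 1], [-1, 2]].
Modal coordinates z(0) = V^{-1} x(0): (-1)·1 + 1·(-3) = -4; (-1)·1 + 2·(-3) = -7; so z(0) = [-4, -7]^T.
x_2(t) = Σ_i (v_i)_2 · z_i(0) · e^{λ_i t} (row 2 of V times the modal terms).
x_2(1.0) = (-1)·(-4)·e^{-5·1.0} + 1·(-7)·e^{-2·1.0} = 4·0.006738 + (-7)·0.135335 = -0.9204.

-0.9204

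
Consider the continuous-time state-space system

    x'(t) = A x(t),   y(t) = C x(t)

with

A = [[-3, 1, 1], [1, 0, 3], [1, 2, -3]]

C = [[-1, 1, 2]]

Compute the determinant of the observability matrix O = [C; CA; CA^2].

CA = [[6, 3, -4]]
CA^2 = [[-19, -2, 27]]
Observability matrix O = [C; CA; CA^2] = [[-1, 1, 2], [6, 3, -4], [-19, -2, 27]]
Expanding along the first row, det(O) = (-1)·(3·27 - (-4)·(-2)) - 1·(6·27 - (-4)·(-19)) + 2·(6·(-2) - 3·(-19)) = (-1)·73 - 1·86 + 2·45 = -69
Since det(O) ≠ 0, rank(O) = 3 and the system is completely observable.

-69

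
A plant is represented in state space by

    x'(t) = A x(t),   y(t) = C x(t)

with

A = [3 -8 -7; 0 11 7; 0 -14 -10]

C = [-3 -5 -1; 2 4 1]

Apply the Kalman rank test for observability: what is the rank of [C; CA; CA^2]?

2

CA = [[-9, -17, -4], [6, 14, 4]]
CA^2 = [[-27, -59, -16], [18, 50, 16]]
Observability matrix O = [C; CA; CA^2] = [[-3, -5, -1], [2, 4, 1], [-9, -17, -4], [6, 14, 4], [-27, -59, -16], [18, 50, 16]]
The columns c1, c2, c3 of O are linearly dependent: c1 - c2 + 2·c3 = 0 (check each entry), so rank(O) ≤ 2.
The 2×2 minor from rows 1, 2, columns 1, 2 is (-3)·4 - (-5)·2 = -12 - (-10) = -2 ≠ 0, so rank(O) = 2.
rank(O) = 2 < n = 3, so the pair (A, C) is not completely observable.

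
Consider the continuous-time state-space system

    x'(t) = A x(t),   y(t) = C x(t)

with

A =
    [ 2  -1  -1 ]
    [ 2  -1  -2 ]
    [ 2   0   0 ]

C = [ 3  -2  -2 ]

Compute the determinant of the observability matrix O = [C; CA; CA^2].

CA = [[-2, -1, 1]]
CA^2 = [[-4, 3, 4]]
Observability matrix O = [C; CA; CA^2] = [[3, -2, -2], [-2, -1, 1], [-4, 3, 4]]
Expanding along the first row, det(O) = 3·((-1)·4 - 1·3) - (-2)·((-2)·4 - 1·(-4)) + (-2)·((-2)·3 - (-1)·(-4)) = 3·(-7) - (-2)·(-4) + (-2)·(-10) = -9
Since det(O) ≠ 0, rank(O) = 3 and the system is completely observable.

-9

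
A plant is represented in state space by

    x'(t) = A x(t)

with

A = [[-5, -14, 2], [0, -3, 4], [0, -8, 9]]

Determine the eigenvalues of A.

det(sI - A) = s^3 - (tr A)s^2 + (M11 + M22 + M33)s - det A, where Mii is the 2×2 principal minor of A obtained by deleting row i and column i.
tr A = (-5) + (-3) + 9 = 1; M11 = (-3)·9 - 4·(-8) = -27 - (-32) = 5; M22 = (-5)·9 - 2·0 = -45 - 0 = -45; M33 = (-5)·(-3) - (-14)·0 = 15 - 0 = 15; sum of minors = -25.
det A = (-5)·((-3)·9 - 4·(-8)) - (-14)·(0·9 - 4·0) + 2·(0·(-8) - (-3)·0) = (-5)·5 - (-14)·0 + 2·0 = -25.
So p(s) = det(sI - A) = s^3 - s^2 - 25s + 25.
Rational-root test: any integer root divides 25. Testing small divisors, s = 1 works: p(1) = 1 + (-1) + (-25) + 25 = 0, so (s - 1) is a factor.
Dividing, p(s) = (s - 1)(s^2 - 25).
Factor s^2 - 25: two numbers with sum 0 and product -25 are 5 and -5, so s^2 - 25 = (s - 5)(s + 5).
Hence p(s) = (s - 5) (s - 1) (s + 5), with roots -5, 1, 5.
At least one eigenvalue has non-negative real part, so the system is not asymptotically stable.

-5, 1, 5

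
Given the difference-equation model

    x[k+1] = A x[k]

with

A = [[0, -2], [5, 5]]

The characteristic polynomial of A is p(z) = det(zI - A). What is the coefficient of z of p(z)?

-5

For a 2×2 matrix, det(zI - A) = z^2 - (tr A)z + det A.
tr A = 5, det A = 10.
So p(z) = z^2 - 5z + 10.
The coefficient of z is -5.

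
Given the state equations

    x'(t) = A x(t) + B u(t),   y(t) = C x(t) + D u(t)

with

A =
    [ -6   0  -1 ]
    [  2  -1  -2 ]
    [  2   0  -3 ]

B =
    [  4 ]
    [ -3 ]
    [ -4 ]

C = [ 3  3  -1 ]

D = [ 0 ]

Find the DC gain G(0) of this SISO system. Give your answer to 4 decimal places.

3.8000

G(0) = C(-A)^{-1}B + D = -C A^{-1} B + D.
det A = -20, so A^{-1} = (1/-20)·adj(A) = [[-3/20, 0, 1/20], [-1/10, -1, 7/10], [-1/10, 0, -3/10]]
A^{-1} B = [-4/5, -1/5, 4/5]^T
C A^{-1} B = -19/5
G(0) = D - C A^{-1} B = 0 - (-19/5) = 19/5 ≈ 3.8000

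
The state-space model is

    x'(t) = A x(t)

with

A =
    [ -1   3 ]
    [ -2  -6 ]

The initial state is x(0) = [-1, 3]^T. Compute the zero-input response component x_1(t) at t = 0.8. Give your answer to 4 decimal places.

0.2590

det(sI - A) = s^2 - (tr A)s + det A, with tr A = (-1) + (-6) = -7 and det A = (-1)·(-6) - 3·(-2) = 6 - (-6) = 12.
So p(s) = det(sI - A) = s^2 + 7s + 12.
Factor s^2 + 7s + 12: two numbers with sum -7 and product 12 are -3 and -4, so s^2 + 7s + 12 = (s + 3)(s + 4).
Hence p(s) = (s + 3) (s + 4), with roots -4, -3.
The eigenvalues -4, -3 are distinct and real, so A is diagonalisable and x(t) = e^{At} x(0) = V diag(e^{λ_i t}) V^{-1} x(0), where the columns of V are the eigenvectors.
λ = -4: A - (-4)I = [[3, 3], [-2, -2]]. Row 1 gives 3·v1 + 3·v2 = 0, so take v_1 = [-1, 1]^T.
λ = -3: A - (-3)I = [[2, 3], [-2, -3]]. Row 1 gives 2·v1 + 3·v2 = 0, so take v_2 = [3, -2]^T.
V = [v_1 v_2] = [[-1, 3], [1, -2]] has det V = -1, so V^{-1} = adj(V)/det V = [[2, 3], [1, 1]].
Modal coordinates z(0) = V^{-1} x(0): 2·(-1) + 3·3 = 7; 1·(-1) + 1·3 = 2; so z(0) = [7, 2]^T.
x_1(t) = Σ_i (v_i)_1 · z_i(0) · e^{λ_i t} (row 1 of V times the modal terms).
x_1(0.8) = (-1)·7·e^{-4·0.8} + 3·2·e^{-3·0.8} = (-7)·0.040762 + 6·0.090718 = 0.2590.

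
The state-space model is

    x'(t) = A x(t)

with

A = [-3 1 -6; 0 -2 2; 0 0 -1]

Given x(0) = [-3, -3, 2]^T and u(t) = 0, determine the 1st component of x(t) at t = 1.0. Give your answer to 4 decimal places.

-2.0206

det(sI - A) = s^3 - (tr A)s^2 + (M11 + M22 + M33)s - det A, where Mii is the 2×2 principal minor of A obtained by deleting row i and column i.
tr A = (-3) + (-2) + (-1) = -6; M11 = (-2)·(-1) - 2·0 = 2 - 0 = 2; M22 = (-3)·(-1) - (-6)·0 = 3 - 0 = 3; M33 = (-3)·(-2) - 1·0 = 6 - 0 = 6; sum of minors = 11.
det A = (-3)·((-2)·(-1) - 2·0) - 1·(0·(-1) - 2·0) + (-6)·(0·0 - (-2)·0) = (-3)·2 - 1·0 + (-6)·0 = -6.
So p(s) = det(sI - A) = s^3 + 6s^2 + 11s + 6.
Rational-root test: any integer root divides 6. Testing small divisors, s = -1 works: p(-1) = -1 + 6 + (-11) + 6 = 0, so (s + 1) is a factor.
Dividing, p(s) = (s + 1)(s^2 + 5s + 6).
Factor s^2 + 5s + 6: two numbers with sum -5 and product 6 are -2 and -3, so s^2 + 5s + 6 = (s + 2)(s + 3).
Hence p(s) = (s + 1) (s + 2) (s + 3), with roots -3, -2, -1.
The eigenvalues -3, -2, -1 are distinct and real, so A is diagonalisable and x(t) = e^{At} x(0) = V diag(e^{λ_i t}) V^{-1} x(0), where the columns of V are the eigenvectors.
λ = -3: A - (-3)I = [[0, 1, -6], [0, 1, 2], [0, 0, 2]]. v must be orthogonal to every row; (row 1) × (row 2) = [8, 0, 0], so take v_1 = [1, 0, 0]^T.
λ = -2: A - (-2)I = [[-1, 1, -6], [0, 0, 2], [0, 0, 1]]. v must be orthogonal to every row; (row 1) × (row 2) = [2, 2, 0], so take v_2 = [1, 1, 0]^T.
λ = -1: A - (-1)I = [[-2, 1, -6], [0, -1, 2], [0, 0, 0]]. v must be orthogonal to every row; (row 1) × (row 2) = [-4, 4, 2], so take v_3 = [-2, 2, 1]^T.
V = [v_1 v_2 v_3] = [[1, 1, -2], [0, 1, 2], [0, 0, 1]] has det V = 1, so V^{-1} = adj(V)/det V = [[1, -1, 4], [0, 1, -2], [0, 0, 1]].
Modal coordinates z(0) = V^{-1} x(0): 1·(-3) + (-1)·(-3) + 4·2 = 8; 0·(-3) + 1·(-3) + (-2)·2 = -7; 0·(-3) + 0·(-3) + 1·2 = 2; so z(0) = [8, -7, 2]^T.
x_1(t) = Σ_i (v_i)_1 · z_i(0) · e^{λ_i t} (row 1 of V times the modal terms).
x_1(1.0) = 1·8·e^{-3·1.0} + 1·(-7)·e^{-2·1.0} + (-2)·2·e^{-1·1.0} = 8·0.049787 + (-7)·0.135335 + (-4)·0.367879 = -2.0206.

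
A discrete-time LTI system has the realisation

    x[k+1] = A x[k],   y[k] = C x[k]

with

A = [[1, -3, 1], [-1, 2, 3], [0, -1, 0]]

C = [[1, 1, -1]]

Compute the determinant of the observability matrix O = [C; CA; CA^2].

CA = [[0, 0, 4]]
CA^2 = [[0, -4, 0]]
Observability matrix O = [C; CA; CA^2] = [[1, 1, -1], [0, 0, 4], [0, -4, 0]]
Expanding along the first row, det(O) = 1·(0·0 - 4·(-4)) - 1·(0·0 - 4·0) + (-1)·(0·(-4) - 0·0) = 1·16 - 1·0 + (-1)·0 = 16
Since det(O) ≠ 0, rank(O) = 3 and the system is completely observable.

16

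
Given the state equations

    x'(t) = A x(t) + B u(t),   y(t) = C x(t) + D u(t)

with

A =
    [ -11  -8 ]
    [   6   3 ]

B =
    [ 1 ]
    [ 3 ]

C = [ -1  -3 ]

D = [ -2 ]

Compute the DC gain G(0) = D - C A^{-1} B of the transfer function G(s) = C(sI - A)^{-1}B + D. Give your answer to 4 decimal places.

-8.0000

G(0) = C(-A)^{-1}B + D = -C A^{-1} B + D.
det A = 15, so A^{-1} = (1/15)·adj(A) = [[1/5, 8/15], [-2/5, -11/15]]
A^{-1} B = [9/5, -13/5]^T
C A^{-1} B = 6
G(0) = D - C A^{-1} B = -2 - (6) = -8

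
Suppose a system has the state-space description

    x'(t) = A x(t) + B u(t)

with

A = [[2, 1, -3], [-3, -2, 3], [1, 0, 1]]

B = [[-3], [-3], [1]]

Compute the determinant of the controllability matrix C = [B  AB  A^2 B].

AB = [[-12], [18], [-2]]
A^2B = [[0], [-6], [-14]]
Controllability matrix C = [B  AB  A^2B] = [[-3, -12, 0], [-3, 18, -6], [1, -2, -14]]
Expanding along the first row, det(C) = (-3)·(18·(-14) - (-6)·(-2)) - (-12)·((-3)·(-14) - (-6)·1) + 0·((-3)·(-2) - 18·1) = (-3)·(-264) - (-12)·48 + 0·(-12) = 1368
Since det(C) ≠ 0, rank(C) = 3 and the system is completely controllable.

1368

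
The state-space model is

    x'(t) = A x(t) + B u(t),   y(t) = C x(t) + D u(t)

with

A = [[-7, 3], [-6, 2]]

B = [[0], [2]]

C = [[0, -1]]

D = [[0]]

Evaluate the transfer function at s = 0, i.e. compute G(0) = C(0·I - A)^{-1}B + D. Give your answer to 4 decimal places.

-3.5000

G(0) = C(-A)^{-1}B + D = -C A^{-1} B + D.
det A = 4, so A^{-1} = (1/4)·adj(A) = [[1/2, -3/4], [3/2, -7/4]]
A^{-1} B = [-3/2, -7/2]^T
C A^{-1} B = 7/2
G(0) = D - C A^{-1} B = 0 - (7/2) = -7/2 ≈ -3.5000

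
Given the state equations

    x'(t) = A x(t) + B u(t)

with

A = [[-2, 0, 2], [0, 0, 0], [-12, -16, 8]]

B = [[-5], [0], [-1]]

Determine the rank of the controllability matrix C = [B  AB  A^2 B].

2

AB = [[8], [0], [52]]
A^2B = [[88], [0], [320]]
Controllability matrix C = [B  AB  A^2B] = [[-5, 8, 88], [0, 0, 0], [-1, 52, 320]]
Row 2 of C is identically zero, so rank(C) ≤ 2.
The 2×2 minor from rows 1, 3, columns 1, 2 is (-5)·52 - 8·(-1) = -260 - (-8) = -252 ≠ 0, so rank(C) = 2.
rank(C) = 2 < n = 3, so the pair (A, B) is not completely controllable.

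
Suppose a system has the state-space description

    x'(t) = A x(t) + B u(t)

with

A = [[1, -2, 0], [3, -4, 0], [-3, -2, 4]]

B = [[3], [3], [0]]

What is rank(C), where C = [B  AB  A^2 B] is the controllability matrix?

AB = [[-3], [-3], [-15]]
A^2B = [[3], [3], [-45]]
Controllability matrix C = [B  AB  A^2B] = [[3, -3, 3], [3, -3, 3], [0, -15, -45]]
The rows r1, r2, r3 of C are linearly dependent: -r1 + r2 = 0 (check each entry), so rank(C) ≤ 2.
The 2×2 minor from rows 1, 3, columns 1, 2 is 3·(-15) - (-3)·0 = -45 - 0 = -45 ≠ 0, so rank(C) = 2.
rank(C) = 2 < n = 3, so the pair (A, B) is not completely controllable.

2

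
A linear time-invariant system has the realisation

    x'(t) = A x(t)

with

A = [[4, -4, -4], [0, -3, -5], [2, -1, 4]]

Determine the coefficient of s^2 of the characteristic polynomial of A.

Expand det(sI - A) for the 3×3 matrix.
p(s) = s^3 - 5s^2 - 5s + 52.
(Check: constant term = det(-A) = (-1)^3 det A = 52; coefficient of s^2 = -tr A = -5.)
The coefficient of s^2 is -5.

-5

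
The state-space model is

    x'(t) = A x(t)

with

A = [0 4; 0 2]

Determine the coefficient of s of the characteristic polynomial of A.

-2

For a 2×2 matrix, det(sI - A) = s^2 - (tr A)s + det A.
tr A = 2, det A = 0.
So p(s) = s^2 - 2s.
The coefficient of s is -2.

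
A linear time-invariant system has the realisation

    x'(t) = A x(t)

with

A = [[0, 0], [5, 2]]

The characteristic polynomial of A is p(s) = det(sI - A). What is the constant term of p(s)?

0

For a 2×2 matrix, det(sI - A) = s^2 - (tr A)s + det A.
tr A = 2, det A = 0.
So p(s) = s^2 - 2s.
The constant term is 0.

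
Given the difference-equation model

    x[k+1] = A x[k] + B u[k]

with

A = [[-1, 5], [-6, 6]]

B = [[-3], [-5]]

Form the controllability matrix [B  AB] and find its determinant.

-74

AB = [[-22], [-12]]
Controllability matrix C = [B  AB] = [[-3, -22], [-5, -12]]
det(C) = (-3)·(-12) - (-22)·(-5) = 36 - 110 = -74
Since det(C) ≠ 0, rank(C) = 2 and the system is completely controllable.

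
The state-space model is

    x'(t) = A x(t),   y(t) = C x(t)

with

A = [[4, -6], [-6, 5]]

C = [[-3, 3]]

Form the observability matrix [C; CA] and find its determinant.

-9

CA = [[-30, 33]]
Observability matrix O = [C; CA] = [[-3, 3], [-30, 33]]
det(O) = (-3)·33 - 3·(-30) = -99 - (-90) = -9
Since det(O) ≠ 0, rank(O) = 2 and the system is completely observable.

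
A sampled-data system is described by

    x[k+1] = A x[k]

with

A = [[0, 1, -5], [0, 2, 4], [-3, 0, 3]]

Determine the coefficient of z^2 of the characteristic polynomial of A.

Expand det(zI - A) for the 3×3 matrix.
p(z) = z^3 - 5z^2 - 9z + 42.
(Check: constant term = det(-A) = (-1)^3 det A = 42; coefficient of z^2 = -tr A = -5.)
The coefficient of z^2 is -5.

-5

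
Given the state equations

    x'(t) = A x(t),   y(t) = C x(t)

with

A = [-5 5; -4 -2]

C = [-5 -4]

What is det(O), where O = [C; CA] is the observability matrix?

CA = [[41, -17]]
Observability matrix O = [C; CA] = [[-5, -4], [41, -17]]
det(O) = (-5)·(-17) - (-4)·41 = 85 - (-164) = 249
Since det(O) ≠ 0, rank(O) = 2 and the system is completely observable.

249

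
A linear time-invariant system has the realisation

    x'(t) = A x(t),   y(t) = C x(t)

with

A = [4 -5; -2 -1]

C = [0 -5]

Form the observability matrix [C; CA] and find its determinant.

50

CA = [[10, 5]]
Observability matrix O = [C; CA] = [[0, -5], [10, 5]]
det(O) = 0·5 - (-5)·10 = 0 - (-50) = 50
Since det(O) ≠ 0, rank(O) = 2 and the system is completely observable.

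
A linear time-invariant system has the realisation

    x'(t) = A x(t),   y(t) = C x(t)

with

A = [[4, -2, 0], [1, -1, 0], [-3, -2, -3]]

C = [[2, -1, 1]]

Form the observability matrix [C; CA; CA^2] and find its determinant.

136

CA = [[4, -5, -3]]
CA^2 = [[20, 3, 9]]
Observability matrix O = [C; CA; CA^2] = [[2, -1, 1], [4, -5, -3], [20, 3, 9]]
Expanding along the first row, det(O) = 2·((-5)·9 - (-3)·3) - (-1)·(4·9 - (-3)·20) + 1·(4·3 - (-5)·20) = 2·(-36) - (-1)·96 + 1·112 = 136
Since det(O) ≠ 0, rank(O) = 3 and the system is completely observable.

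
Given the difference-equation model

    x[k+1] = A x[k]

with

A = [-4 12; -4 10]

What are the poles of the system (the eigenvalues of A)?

det(zI - A) = z^2 - (tr A)z + det A, with tr A = (-4) + 10 = 6 and det A = (-4)·10 - 12·(-4) = -40 - (-48) = 8.
So p(z) = det(zI - A) = z^2 - 6z + 8.
Factor z^2 - 6z + 8: two numbers with sum 6 and product 8 are 4 and 2, so z^2 - 6z + 8 = (z - 4)(z - 2).
Hence p(z) = (z - 4) (z - 2), with roots 2, 4.

2, 4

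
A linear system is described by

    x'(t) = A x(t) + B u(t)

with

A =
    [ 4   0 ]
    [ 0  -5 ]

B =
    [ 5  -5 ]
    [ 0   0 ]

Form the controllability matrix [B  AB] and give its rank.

AB = [[20, -20], [0, 0]]
Controllability matrix C = [B  AB] = [[5, -5, 20, -20], [0, 0, 0, 0]]
Every column of C is a scalar multiple of column 1 = [5, 0] (multipliers 1, -1, 4, -4), so the columns span a one-dimensional space.
C ≠ 0, hence rank(C) = 1.
rank(C) = 1 < n = 2, so the pair (A, B) is not completely controllable.

1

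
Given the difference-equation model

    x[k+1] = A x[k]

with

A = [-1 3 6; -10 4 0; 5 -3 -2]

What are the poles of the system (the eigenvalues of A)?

det(zI - A) = z^3 - (tr A)z^2 + (M11 + M22 + M33)z - det A, where Mii is the 2×2 principal minor of A obtained by deleting row i and column i.
tr A = (-1) + 4 + (-2) = 1; M11 = 4·(-2) - 0·(-3) = -8 - 0 = -8; M22 = (-1)·(-2) - 6·5 = 2 - 30 = -28; M33 = (-1)·4 - 3·(-10) = -4 - (-30) = 26; sum of minors = -10.
det A = (-1)·(4·(-2) - 0·(-3)) - 3·((-10)·(-2) - 0·5) + 6·((-10)·(-3) - 4·5) = (-1)·(-8) - 3·20 + 6·10 = 8.
So p(z) = det(zI - A) = z^3 - z^2 - 10z - 8.
Rational-root test: any integer root divides -8. Testing small divisors, z = -1 works: p(-1) = -1 + (-1) + 10 + (-8) = 0, so (z + 1) is a factor.
Dividing, p(z) = (z + 1)(z^2 - 2z - 8).
Factor z^2 - 2z - 8: two numbers with sum 2 and product -8 are 4 and -2, so z^2 - 2z - 8 = (z - 4)(z + 2).
Hence p(z) = (z - 4) (z + 1) (z + 2), with roots -2, -1, 4.

-2, -1, 4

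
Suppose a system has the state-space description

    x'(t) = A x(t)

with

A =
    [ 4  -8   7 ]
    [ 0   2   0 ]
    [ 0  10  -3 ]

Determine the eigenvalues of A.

det(sI - A) = s^3 - (tr A)s^2 + (M11 + M22 + M33)s - det A, where Mii is the 2×2 principal minor of A obtained by deleting row i and column i.
tr A = 4 + 2 + (-3) = 3; M11 = 2·(-3) - 0·10 = -6 - 0 = -6; M22 = 4·(-3) - 7·0 = -12 - 0 = -12; M33 = 4·2 - (-8)·0 = 8 - 0 = 8; sum of minors = -10.
det A = 4·(2·(-3) - 0·10) - (-8)·(0·(-3) - 0·0) + 7·(0·10 - 2·0) = 4·(-6) - (-8)·0 + 7·0 = -24.
So p(s) = det(sI - A) = s^3 - 3s^2 - 10s + 24.
Rational-root test: any integer root divides 24. Testing small divisors, s = 2 works: p(2) = 8 + (-12) + (-20) + 24 = 0, so (s - 2) is a factor.
Dividing, p(s) = (s - 2)(s^2 - s - 12).
Factor s^2 - s - 12: two numbers with sum 1 and product -12 are 4 and -3, so s^2 - s - 12 = (s - 4)(s + 3).
Hence p(s) = (s - 4) (s - 2) (s + 3), with roots -3, 2, 4.
At least one eigenvalue has non-negative real part, so the system is not asymptotically stable.

-3, 2, 4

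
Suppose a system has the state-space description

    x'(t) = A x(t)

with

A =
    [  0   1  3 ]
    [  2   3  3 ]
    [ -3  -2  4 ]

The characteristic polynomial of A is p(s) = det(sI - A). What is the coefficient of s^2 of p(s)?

Expand det(sI - A) for the 3×3 matrix.
p(s) = s^3 - 7s^2 + 25s + 2.
(Check: constant term = det(-A) = (-1)^3 det A = 2; coefficient of s^2 = -tr A = -7.)
The coefficient of s^2 is -7.

-7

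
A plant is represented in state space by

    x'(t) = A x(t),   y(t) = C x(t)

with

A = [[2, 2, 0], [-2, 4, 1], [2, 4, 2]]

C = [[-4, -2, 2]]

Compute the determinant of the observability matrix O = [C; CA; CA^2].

-80

CA = [[0, -8, 2]]
CA^2 = [[20, -24, -4]]
Observability matrix O = [C; CA; CA^2] = [[-4, -2, 2], [0, -8, 2], [20, -24, -4]]
Expanding along the first row, det(O) = (-4)·((-8)·(-4) - 2·(-24)) - (-2)·(0·(-4) - 2·20) + 2·(0·(-24) - (-8)·20) = (-4)·80 - (-2)·(-40) + 2·160 = -80
Since det(O) ≠ 0, rank(O) = 3 and the system is completely observable.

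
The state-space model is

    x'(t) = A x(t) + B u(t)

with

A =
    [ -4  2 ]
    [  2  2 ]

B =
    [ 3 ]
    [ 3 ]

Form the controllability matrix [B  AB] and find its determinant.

54

AB = [[-6], [12]]
Controllability matrix C = [B  AB] = [[3, -6], [3, 12]]
det(C) = 3·12 - (-6)·3 = 36 - (-18) = 54
Since det(C) ≠ 0, rank(C) = 2 and the system is completely controllable.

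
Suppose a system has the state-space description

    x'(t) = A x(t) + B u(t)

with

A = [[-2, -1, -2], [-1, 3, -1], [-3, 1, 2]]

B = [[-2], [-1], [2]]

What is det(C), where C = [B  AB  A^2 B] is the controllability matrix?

-245

AB = [[1], [-3], [9]]
A^2B = [[-17], [-19], [12]]
Controllability matrix C = [B  AB  A^2B] = [[-2, 1, -17], [-1, -3, -19], [2, 9, 12]]
Expanding along the first row, det(C) = (-2)·((-3)·12 - (-19)·9) - 1·((-1)·12 - (-19)·2) + (-17)·((-1)·9 - (-3)·2) = (-2)·135 - 1·26 + (-17)·(-3) = -245
Since det(C) ≠ 0, rank(C) = 3 and the system is completely controllable.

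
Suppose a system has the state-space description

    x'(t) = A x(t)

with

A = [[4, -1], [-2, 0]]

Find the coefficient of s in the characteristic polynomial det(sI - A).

-4

For a 2×2 matrix, det(sI - A) = s^2 - (tr A)s + det A.
tr A = 4, det A = -2.
So p(s) = s^2 - 4s - 2.
The coefficient of s is -4.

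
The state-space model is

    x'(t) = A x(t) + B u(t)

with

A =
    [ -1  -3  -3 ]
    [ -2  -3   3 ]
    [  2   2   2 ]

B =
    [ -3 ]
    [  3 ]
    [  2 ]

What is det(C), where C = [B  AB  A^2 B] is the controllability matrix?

-648

AB = [[-12], [3], [4]]
A^2B = [[-9], [27], [-10]]
Controllability matrix C = [B  AB  A^2B] = [[-3, -12, -9], [3, 3, 27], [2, 4, -10]]
Expanding along the first row, det(C) = (-3)·(3·(-10) - 27·4) - (-12)·(3·(-10) - 27·2) + (-9)·(3·4 - 3·2) = (-3)·(-138) - (-12)·(-84) + (-9)·6 = -648
Since det(C) ≠ 0, rank(C) = 3 and the system is completely controllable.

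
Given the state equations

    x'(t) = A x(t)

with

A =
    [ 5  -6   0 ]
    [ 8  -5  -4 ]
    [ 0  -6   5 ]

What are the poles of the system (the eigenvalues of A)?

-1, 1, 5

det(sI - A) = s^3 - (tr A)s^2 + (M11 + M22 + M33)s - det A, where Mii is the 2×2 principal minor of A obtained by deleting row i and column i.
tr A = 5 + (-5) + 5 = 5; M11 = (-5)·5 - (-4)·(-6) = -25 - 24 = -49; M22 = 5·5 - 0·0 = 25 - 0 = 25; M33 = 5·(-5) - (-6)·8 = -25 - (-48) = 23; sum of minors = -1.
det A = 5·((-5)·5 - (-4)·(-6)) - (-6)·(8·5 - (-4)·0) + 0·(8·(-6) - (-5)·0) = 5·(-49) - (-6)·40 + 0·(-48) = -5.
So p(s) = det(sI - A) = s^3 - 5s^2 - s + 5.
Rational-root test: any integer root divides 5. Testing small divisors, s = -1 works: p(-1) = -1 + (-5) + 1 + 5 = 0, so (s + 1) is a factor.
Dividing, p(s) = (s + 1)(s^2 - 6s + 5).
Factor s^2 - 6s + 5: two numbers with sum 6 and product 5 are 5 and 1, so s^2 - 6s + 5 = (s - 5)(s - 1).
Hence p(s) = (s - 5) (s - 1) (s + 1), with roots -1, 1, 5.
At least one eigenvalue has non-negative real part, so the system is not asymptotically stable.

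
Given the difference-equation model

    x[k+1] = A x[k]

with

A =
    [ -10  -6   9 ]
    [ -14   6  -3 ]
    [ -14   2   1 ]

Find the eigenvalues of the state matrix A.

-4, -3, 4

det(zI - A) = z^3 - (tr A)z^2 + (M11 + M22 + M33)z - det A, where Mii is the 2×2 principal minor of A obtained by deleting row i and column i.
tr A = (-10) + 6 + 1 = -3; M11 = 6·1 - (-3)·2 = 6 - (-6) = 12; M22 = (-10)·1 - 9·(-14) = -10 - (-126) = 116; M33 = (-10)·6 - (-6)·(-14) = -60 - 84 = -144; sum of minors = -16.
det A = (-10)·(6·1 - (-3)·2) - (-6)·((-14)·1 - (-3)·(-14)) + 9·((-14)·2 - 6·(-14)) = (-10)·12 - (-6)·(-56) + 9·56 = 48.
So p(z) = det(zI - A) = z^3 + 3z^2 - 16z - 48.
Rational-root test: any integer root divides -48. Testing small divisors, z = -3 works: p(-3) = -27 + 27 + 48 + (-48) = 0, so (z + 3) is a factor.
Dividing, p(z) = (z + 3)(z^2 - 16).
Factor z^2 - 16: two numbers with sum 0 and product -16 are 4 and -4, so z^2 - 16 = (z - 4)(z + 4).
Hence p(z) = (z - 4) (z + 3) (z + 4), with roots -4, -3, 4.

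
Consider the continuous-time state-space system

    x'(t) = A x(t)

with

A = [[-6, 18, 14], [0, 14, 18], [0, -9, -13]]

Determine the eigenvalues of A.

-6, -4, 5

det(sI - A) = s^3 - (tr A)s^2 + (M11 + M22 + M33)s - det A, where Mii is the 2×2 principal minor of A obtained by deleting row i and column i.
tr A = (-6) + 14 + (-13) = -5; M11 = 14·(-13) - 18·(-9) = -182 - (-162) = -20; M22 = (-6)·(-13) - 14·0 = 78 - 0 = 78; M33 = (-6)·14 - 18·0 = -84 - 0 = -84; sum of minors = -26.
det A = (-6)·(14·(-13) - 18·(-9)) - 18·(0·(-13) - 18·0) + 14·(0·(-9) - 14·0) = (-6)·(-20) - 18·0 + 14·0 = 120.
So p(s) = det(sI - A) = s^3 + 5s^2 - 26s - 120.
Rational-root test: any integer root divides -120. Testing small divisors, s = -4 works: p(-4) = -64 + 80 + 104 + (-120) = 0, so (s + 4) is a factor.
Dividing, p(s) = (s + 4)(s^2 + s - 30).
Factor s^2 + s - 30: two numbers with sum -1 and product -30 are 5 and -6, so s^2 + s - 30 = (s - 5)(s + 6).
Hence p(s) = (s - 5) (s + 4) (s + 6), with roots -6, -4, 5.
At least one eigenvalue has non-negative real part, so the system is not asymptotically stable.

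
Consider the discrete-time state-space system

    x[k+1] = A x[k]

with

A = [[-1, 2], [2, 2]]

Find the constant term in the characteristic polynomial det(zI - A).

-6

For a 2×2 matrix, det(zI - A) = z^2 - (tr A)z + det A.
tr A = 1, det A = -6.
So p(z) = z^2 - z - 6.
The constant term is -6.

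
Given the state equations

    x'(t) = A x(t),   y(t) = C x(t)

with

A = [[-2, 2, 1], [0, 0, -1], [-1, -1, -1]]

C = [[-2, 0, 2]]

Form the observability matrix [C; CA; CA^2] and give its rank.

3

CA = [[2, -6, -4]]
CA^2 = [[0, 8, 12]]
Observability matrix O = [C; CA; CA^2] = [[-2, 0, 2], [2, -6, -4], [0, 8, 12]]
det(O) = (-2)·((-6)·12 - (-4)·8) - 0·(2·12 - (-4)·0) + 2·(2·8 - (-6)·0) = (-2)·(-40) - 0·24 + 2·16 = 112 ≠ 0, so rank(O) = 3.
rank(O) = 3 = n, so the pair (A, C) is completely observable.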